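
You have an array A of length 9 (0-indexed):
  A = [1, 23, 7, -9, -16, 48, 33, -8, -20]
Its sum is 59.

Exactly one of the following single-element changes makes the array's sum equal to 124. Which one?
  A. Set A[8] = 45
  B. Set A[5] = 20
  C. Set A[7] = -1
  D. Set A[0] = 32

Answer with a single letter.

Answer: A

Derivation:
Option A: A[8] -20->45, delta=65, new_sum=59+(65)=124 <-- matches target
Option B: A[5] 48->20, delta=-28, new_sum=59+(-28)=31
Option C: A[7] -8->-1, delta=7, new_sum=59+(7)=66
Option D: A[0] 1->32, delta=31, new_sum=59+(31)=90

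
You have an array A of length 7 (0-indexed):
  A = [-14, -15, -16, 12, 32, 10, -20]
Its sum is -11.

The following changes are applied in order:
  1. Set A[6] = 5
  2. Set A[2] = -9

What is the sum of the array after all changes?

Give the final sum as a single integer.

Initial sum: -11
Change 1: A[6] -20 -> 5, delta = 25, sum = 14
Change 2: A[2] -16 -> -9, delta = 7, sum = 21

Answer: 21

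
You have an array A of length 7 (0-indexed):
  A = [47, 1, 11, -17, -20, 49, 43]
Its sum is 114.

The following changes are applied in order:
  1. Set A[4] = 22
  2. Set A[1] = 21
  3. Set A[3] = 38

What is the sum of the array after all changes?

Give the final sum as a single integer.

Initial sum: 114
Change 1: A[4] -20 -> 22, delta = 42, sum = 156
Change 2: A[1] 1 -> 21, delta = 20, sum = 176
Change 3: A[3] -17 -> 38, delta = 55, sum = 231

Answer: 231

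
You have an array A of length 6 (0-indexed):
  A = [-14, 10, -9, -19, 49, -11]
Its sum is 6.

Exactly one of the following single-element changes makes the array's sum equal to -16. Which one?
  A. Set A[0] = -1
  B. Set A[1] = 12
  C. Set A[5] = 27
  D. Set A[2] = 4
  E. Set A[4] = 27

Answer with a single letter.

Answer: E

Derivation:
Option A: A[0] -14->-1, delta=13, new_sum=6+(13)=19
Option B: A[1] 10->12, delta=2, new_sum=6+(2)=8
Option C: A[5] -11->27, delta=38, new_sum=6+(38)=44
Option D: A[2] -9->4, delta=13, new_sum=6+(13)=19
Option E: A[4] 49->27, delta=-22, new_sum=6+(-22)=-16 <-- matches target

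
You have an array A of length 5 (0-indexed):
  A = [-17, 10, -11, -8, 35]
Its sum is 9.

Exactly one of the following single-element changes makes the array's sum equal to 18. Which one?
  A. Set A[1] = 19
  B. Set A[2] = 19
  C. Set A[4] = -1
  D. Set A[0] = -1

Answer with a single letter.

Option A: A[1] 10->19, delta=9, new_sum=9+(9)=18 <-- matches target
Option B: A[2] -11->19, delta=30, new_sum=9+(30)=39
Option C: A[4] 35->-1, delta=-36, new_sum=9+(-36)=-27
Option D: A[0] -17->-1, delta=16, new_sum=9+(16)=25

Answer: A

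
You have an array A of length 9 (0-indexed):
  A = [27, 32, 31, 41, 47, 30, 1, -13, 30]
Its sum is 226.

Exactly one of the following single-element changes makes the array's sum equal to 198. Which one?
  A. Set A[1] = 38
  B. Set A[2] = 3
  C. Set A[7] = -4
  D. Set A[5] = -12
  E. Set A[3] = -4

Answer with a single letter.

Option A: A[1] 32->38, delta=6, new_sum=226+(6)=232
Option B: A[2] 31->3, delta=-28, new_sum=226+(-28)=198 <-- matches target
Option C: A[7] -13->-4, delta=9, new_sum=226+(9)=235
Option D: A[5] 30->-12, delta=-42, new_sum=226+(-42)=184
Option E: A[3] 41->-4, delta=-45, new_sum=226+(-45)=181

Answer: B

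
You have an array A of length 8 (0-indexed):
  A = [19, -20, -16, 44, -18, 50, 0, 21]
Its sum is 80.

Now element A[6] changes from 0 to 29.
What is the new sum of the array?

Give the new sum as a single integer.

Answer: 109

Derivation:
Old value at index 6: 0
New value at index 6: 29
Delta = 29 - 0 = 29
New sum = old_sum + delta = 80 + (29) = 109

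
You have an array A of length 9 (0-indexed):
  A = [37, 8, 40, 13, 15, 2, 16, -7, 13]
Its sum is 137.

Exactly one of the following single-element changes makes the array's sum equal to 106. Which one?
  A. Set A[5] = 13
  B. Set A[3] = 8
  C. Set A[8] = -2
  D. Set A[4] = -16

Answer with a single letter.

Answer: D

Derivation:
Option A: A[5] 2->13, delta=11, new_sum=137+(11)=148
Option B: A[3] 13->8, delta=-5, new_sum=137+(-5)=132
Option C: A[8] 13->-2, delta=-15, new_sum=137+(-15)=122
Option D: A[4] 15->-16, delta=-31, new_sum=137+(-31)=106 <-- matches target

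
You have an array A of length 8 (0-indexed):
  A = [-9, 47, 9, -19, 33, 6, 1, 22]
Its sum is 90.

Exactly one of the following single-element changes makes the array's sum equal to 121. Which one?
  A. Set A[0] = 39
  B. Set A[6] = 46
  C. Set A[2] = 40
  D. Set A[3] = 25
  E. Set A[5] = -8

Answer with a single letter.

Answer: C

Derivation:
Option A: A[0] -9->39, delta=48, new_sum=90+(48)=138
Option B: A[6] 1->46, delta=45, new_sum=90+(45)=135
Option C: A[2] 9->40, delta=31, new_sum=90+(31)=121 <-- matches target
Option D: A[3] -19->25, delta=44, new_sum=90+(44)=134
Option E: A[5] 6->-8, delta=-14, new_sum=90+(-14)=76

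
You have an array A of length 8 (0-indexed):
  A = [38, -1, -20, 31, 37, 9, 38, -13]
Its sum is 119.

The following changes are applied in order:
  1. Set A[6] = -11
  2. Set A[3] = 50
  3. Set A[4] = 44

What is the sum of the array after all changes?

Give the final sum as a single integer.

Answer: 96

Derivation:
Initial sum: 119
Change 1: A[6] 38 -> -11, delta = -49, sum = 70
Change 2: A[3] 31 -> 50, delta = 19, sum = 89
Change 3: A[4] 37 -> 44, delta = 7, sum = 96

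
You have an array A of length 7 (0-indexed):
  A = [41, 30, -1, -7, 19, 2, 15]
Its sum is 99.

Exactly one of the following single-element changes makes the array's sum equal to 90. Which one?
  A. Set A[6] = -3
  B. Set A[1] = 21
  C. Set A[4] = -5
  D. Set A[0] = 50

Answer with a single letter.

Answer: B

Derivation:
Option A: A[6] 15->-3, delta=-18, new_sum=99+(-18)=81
Option B: A[1] 30->21, delta=-9, new_sum=99+(-9)=90 <-- matches target
Option C: A[4] 19->-5, delta=-24, new_sum=99+(-24)=75
Option D: A[0] 41->50, delta=9, new_sum=99+(9)=108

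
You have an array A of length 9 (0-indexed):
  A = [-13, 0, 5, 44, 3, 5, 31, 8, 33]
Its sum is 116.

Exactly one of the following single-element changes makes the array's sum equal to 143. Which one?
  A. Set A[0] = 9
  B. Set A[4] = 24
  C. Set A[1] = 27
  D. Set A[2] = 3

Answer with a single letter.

Answer: C

Derivation:
Option A: A[0] -13->9, delta=22, new_sum=116+(22)=138
Option B: A[4] 3->24, delta=21, new_sum=116+(21)=137
Option C: A[1] 0->27, delta=27, new_sum=116+(27)=143 <-- matches target
Option D: A[2] 5->3, delta=-2, new_sum=116+(-2)=114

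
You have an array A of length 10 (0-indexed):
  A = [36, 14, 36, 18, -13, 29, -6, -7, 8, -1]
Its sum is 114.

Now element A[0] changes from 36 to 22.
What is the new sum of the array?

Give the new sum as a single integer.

Answer: 100

Derivation:
Old value at index 0: 36
New value at index 0: 22
Delta = 22 - 36 = -14
New sum = old_sum + delta = 114 + (-14) = 100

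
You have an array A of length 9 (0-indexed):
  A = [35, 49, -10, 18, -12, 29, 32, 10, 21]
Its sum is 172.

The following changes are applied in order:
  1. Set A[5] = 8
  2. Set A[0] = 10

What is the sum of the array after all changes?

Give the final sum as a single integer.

Answer: 126

Derivation:
Initial sum: 172
Change 1: A[5] 29 -> 8, delta = -21, sum = 151
Change 2: A[0] 35 -> 10, delta = -25, sum = 126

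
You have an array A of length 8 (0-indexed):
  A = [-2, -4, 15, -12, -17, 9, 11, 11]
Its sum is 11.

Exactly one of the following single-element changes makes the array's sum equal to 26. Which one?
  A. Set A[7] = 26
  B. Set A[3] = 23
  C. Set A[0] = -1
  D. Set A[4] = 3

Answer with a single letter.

Answer: A

Derivation:
Option A: A[7] 11->26, delta=15, new_sum=11+(15)=26 <-- matches target
Option B: A[3] -12->23, delta=35, new_sum=11+(35)=46
Option C: A[0] -2->-1, delta=1, new_sum=11+(1)=12
Option D: A[4] -17->3, delta=20, new_sum=11+(20)=31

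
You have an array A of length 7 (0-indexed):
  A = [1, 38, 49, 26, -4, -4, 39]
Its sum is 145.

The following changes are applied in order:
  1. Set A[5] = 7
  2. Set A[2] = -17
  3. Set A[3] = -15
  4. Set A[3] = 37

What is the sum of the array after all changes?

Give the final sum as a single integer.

Initial sum: 145
Change 1: A[5] -4 -> 7, delta = 11, sum = 156
Change 2: A[2] 49 -> -17, delta = -66, sum = 90
Change 3: A[3] 26 -> -15, delta = -41, sum = 49
Change 4: A[3] -15 -> 37, delta = 52, sum = 101

Answer: 101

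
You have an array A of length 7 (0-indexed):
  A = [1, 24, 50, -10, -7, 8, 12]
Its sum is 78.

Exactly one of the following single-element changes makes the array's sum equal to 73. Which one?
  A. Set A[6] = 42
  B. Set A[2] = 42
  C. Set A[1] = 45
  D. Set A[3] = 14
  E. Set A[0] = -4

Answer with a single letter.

Answer: E

Derivation:
Option A: A[6] 12->42, delta=30, new_sum=78+(30)=108
Option B: A[2] 50->42, delta=-8, new_sum=78+(-8)=70
Option C: A[1] 24->45, delta=21, new_sum=78+(21)=99
Option D: A[3] -10->14, delta=24, new_sum=78+(24)=102
Option E: A[0] 1->-4, delta=-5, new_sum=78+(-5)=73 <-- matches target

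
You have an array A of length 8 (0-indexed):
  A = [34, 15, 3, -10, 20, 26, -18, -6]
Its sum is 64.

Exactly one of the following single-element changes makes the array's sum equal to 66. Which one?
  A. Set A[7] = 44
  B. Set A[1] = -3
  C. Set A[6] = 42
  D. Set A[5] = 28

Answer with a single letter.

Option A: A[7] -6->44, delta=50, new_sum=64+(50)=114
Option B: A[1] 15->-3, delta=-18, new_sum=64+(-18)=46
Option C: A[6] -18->42, delta=60, new_sum=64+(60)=124
Option D: A[5] 26->28, delta=2, new_sum=64+(2)=66 <-- matches target

Answer: D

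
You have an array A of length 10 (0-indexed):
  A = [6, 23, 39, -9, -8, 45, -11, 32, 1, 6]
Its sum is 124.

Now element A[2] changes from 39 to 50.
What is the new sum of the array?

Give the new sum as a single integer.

Old value at index 2: 39
New value at index 2: 50
Delta = 50 - 39 = 11
New sum = old_sum + delta = 124 + (11) = 135

Answer: 135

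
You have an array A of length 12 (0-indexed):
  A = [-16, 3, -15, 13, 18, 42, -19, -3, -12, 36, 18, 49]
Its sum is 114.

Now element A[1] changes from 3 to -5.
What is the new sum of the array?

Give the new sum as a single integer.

Answer: 106

Derivation:
Old value at index 1: 3
New value at index 1: -5
Delta = -5 - 3 = -8
New sum = old_sum + delta = 114 + (-8) = 106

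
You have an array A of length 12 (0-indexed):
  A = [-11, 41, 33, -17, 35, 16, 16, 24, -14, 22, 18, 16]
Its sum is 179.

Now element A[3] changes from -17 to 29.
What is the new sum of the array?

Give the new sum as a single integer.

Old value at index 3: -17
New value at index 3: 29
Delta = 29 - -17 = 46
New sum = old_sum + delta = 179 + (46) = 225

Answer: 225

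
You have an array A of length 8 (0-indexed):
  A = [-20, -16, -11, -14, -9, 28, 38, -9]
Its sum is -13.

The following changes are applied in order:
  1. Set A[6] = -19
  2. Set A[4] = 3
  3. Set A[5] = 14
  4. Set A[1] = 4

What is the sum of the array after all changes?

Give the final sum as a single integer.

Initial sum: -13
Change 1: A[6] 38 -> -19, delta = -57, sum = -70
Change 2: A[4] -9 -> 3, delta = 12, sum = -58
Change 3: A[5] 28 -> 14, delta = -14, sum = -72
Change 4: A[1] -16 -> 4, delta = 20, sum = -52

Answer: -52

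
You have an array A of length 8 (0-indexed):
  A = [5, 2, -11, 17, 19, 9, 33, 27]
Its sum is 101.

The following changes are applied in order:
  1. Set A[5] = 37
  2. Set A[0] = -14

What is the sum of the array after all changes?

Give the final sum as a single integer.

Answer: 110

Derivation:
Initial sum: 101
Change 1: A[5] 9 -> 37, delta = 28, sum = 129
Change 2: A[0] 5 -> -14, delta = -19, sum = 110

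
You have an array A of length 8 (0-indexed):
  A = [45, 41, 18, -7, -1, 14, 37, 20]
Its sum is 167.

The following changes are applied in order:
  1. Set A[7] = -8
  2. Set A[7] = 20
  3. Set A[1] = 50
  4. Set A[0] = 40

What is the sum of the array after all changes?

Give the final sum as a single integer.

Answer: 171

Derivation:
Initial sum: 167
Change 1: A[7] 20 -> -8, delta = -28, sum = 139
Change 2: A[7] -8 -> 20, delta = 28, sum = 167
Change 3: A[1] 41 -> 50, delta = 9, sum = 176
Change 4: A[0] 45 -> 40, delta = -5, sum = 171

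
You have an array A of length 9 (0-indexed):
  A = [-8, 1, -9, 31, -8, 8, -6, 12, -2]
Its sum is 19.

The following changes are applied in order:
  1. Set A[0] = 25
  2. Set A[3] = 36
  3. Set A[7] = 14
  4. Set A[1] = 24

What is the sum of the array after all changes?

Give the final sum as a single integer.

Initial sum: 19
Change 1: A[0] -8 -> 25, delta = 33, sum = 52
Change 2: A[3] 31 -> 36, delta = 5, sum = 57
Change 3: A[7] 12 -> 14, delta = 2, sum = 59
Change 4: A[1] 1 -> 24, delta = 23, sum = 82

Answer: 82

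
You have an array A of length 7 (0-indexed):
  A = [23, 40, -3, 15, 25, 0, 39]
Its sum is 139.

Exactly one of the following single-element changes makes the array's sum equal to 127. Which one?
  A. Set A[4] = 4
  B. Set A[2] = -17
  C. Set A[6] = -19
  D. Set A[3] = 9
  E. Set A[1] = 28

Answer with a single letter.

Answer: E

Derivation:
Option A: A[4] 25->4, delta=-21, new_sum=139+(-21)=118
Option B: A[2] -3->-17, delta=-14, new_sum=139+(-14)=125
Option C: A[6] 39->-19, delta=-58, new_sum=139+(-58)=81
Option D: A[3] 15->9, delta=-6, new_sum=139+(-6)=133
Option E: A[1] 40->28, delta=-12, new_sum=139+(-12)=127 <-- matches target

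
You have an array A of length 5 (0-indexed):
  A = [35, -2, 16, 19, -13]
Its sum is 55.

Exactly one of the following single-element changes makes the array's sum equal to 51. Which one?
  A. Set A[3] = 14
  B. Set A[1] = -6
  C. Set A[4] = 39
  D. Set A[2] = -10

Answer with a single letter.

Answer: B

Derivation:
Option A: A[3] 19->14, delta=-5, new_sum=55+(-5)=50
Option B: A[1] -2->-6, delta=-4, new_sum=55+(-4)=51 <-- matches target
Option C: A[4] -13->39, delta=52, new_sum=55+(52)=107
Option D: A[2] 16->-10, delta=-26, new_sum=55+(-26)=29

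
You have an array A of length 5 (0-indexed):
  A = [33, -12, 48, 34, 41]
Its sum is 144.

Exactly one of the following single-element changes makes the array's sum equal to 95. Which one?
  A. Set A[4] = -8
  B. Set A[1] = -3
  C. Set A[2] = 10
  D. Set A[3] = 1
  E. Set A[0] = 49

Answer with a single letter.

Answer: A

Derivation:
Option A: A[4] 41->-8, delta=-49, new_sum=144+(-49)=95 <-- matches target
Option B: A[1] -12->-3, delta=9, new_sum=144+(9)=153
Option C: A[2] 48->10, delta=-38, new_sum=144+(-38)=106
Option D: A[3] 34->1, delta=-33, new_sum=144+(-33)=111
Option E: A[0] 33->49, delta=16, new_sum=144+(16)=160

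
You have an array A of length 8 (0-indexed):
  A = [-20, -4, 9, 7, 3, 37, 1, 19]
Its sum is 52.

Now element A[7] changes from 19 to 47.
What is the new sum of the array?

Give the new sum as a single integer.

Answer: 80

Derivation:
Old value at index 7: 19
New value at index 7: 47
Delta = 47 - 19 = 28
New sum = old_sum + delta = 52 + (28) = 80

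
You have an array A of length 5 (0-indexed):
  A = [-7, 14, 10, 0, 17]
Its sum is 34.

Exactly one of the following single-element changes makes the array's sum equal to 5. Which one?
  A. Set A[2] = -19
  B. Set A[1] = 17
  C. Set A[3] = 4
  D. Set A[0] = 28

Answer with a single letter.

Answer: A

Derivation:
Option A: A[2] 10->-19, delta=-29, new_sum=34+(-29)=5 <-- matches target
Option B: A[1] 14->17, delta=3, new_sum=34+(3)=37
Option C: A[3] 0->4, delta=4, new_sum=34+(4)=38
Option D: A[0] -7->28, delta=35, new_sum=34+(35)=69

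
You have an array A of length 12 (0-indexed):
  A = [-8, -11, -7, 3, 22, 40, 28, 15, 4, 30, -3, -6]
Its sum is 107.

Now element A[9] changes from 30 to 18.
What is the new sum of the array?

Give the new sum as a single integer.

Answer: 95

Derivation:
Old value at index 9: 30
New value at index 9: 18
Delta = 18 - 30 = -12
New sum = old_sum + delta = 107 + (-12) = 95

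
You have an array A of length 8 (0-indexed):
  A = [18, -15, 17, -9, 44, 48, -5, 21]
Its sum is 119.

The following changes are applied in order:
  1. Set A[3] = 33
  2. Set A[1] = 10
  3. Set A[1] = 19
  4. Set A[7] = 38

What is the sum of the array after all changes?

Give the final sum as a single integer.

Answer: 212

Derivation:
Initial sum: 119
Change 1: A[3] -9 -> 33, delta = 42, sum = 161
Change 2: A[1] -15 -> 10, delta = 25, sum = 186
Change 3: A[1] 10 -> 19, delta = 9, sum = 195
Change 4: A[7] 21 -> 38, delta = 17, sum = 212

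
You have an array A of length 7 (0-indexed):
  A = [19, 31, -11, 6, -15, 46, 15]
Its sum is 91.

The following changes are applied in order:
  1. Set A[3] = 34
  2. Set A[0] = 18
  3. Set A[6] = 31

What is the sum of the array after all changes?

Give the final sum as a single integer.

Initial sum: 91
Change 1: A[3] 6 -> 34, delta = 28, sum = 119
Change 2: A[0] 19 -> 18, delta = -1, sum = 118
Change 3: A[6] 15 -> 31, delta = 16, sum = 134

Answer: 134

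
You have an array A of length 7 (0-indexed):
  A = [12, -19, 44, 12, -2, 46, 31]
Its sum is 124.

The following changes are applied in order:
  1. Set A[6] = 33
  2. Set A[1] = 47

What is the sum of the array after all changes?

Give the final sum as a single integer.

Answer: 192

Derivation:
Initial sum: 124
Change 1: A[6] 31 -> 33, delta = 2, sum = 126
Change 2: A[1] -19 -> 47, delta = 66, sum = 192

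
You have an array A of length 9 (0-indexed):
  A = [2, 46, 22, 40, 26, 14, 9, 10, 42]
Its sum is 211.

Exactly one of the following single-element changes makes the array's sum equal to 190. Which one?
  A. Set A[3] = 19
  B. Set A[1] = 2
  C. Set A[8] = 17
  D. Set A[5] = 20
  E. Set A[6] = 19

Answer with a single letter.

Option A: A[3] 40->19, delta=-21, new_sum=211+(-21)=190 <-- matches target
Option B: A[1] 46->2, delta=-44, new_sum=211+(-44)=167
Option C: A[8] 42->17, delta=-25, new_sum=211+(-25)=186
Option D: A[5] 14->20, delta=6, new_sum=211+(6)=217
Option E: A[6] 9->19, delta=10, new_sum=211+(10)=221

Answer: A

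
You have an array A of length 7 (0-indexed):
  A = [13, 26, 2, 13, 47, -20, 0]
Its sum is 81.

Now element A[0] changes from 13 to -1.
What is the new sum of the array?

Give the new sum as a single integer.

Answer: 67

Derivation:
Old value at index 0: 13
New value at index 0: -1
Delta = -1 - 13 = -14
New sum = old_sum + delta = 81 + (-14) = 67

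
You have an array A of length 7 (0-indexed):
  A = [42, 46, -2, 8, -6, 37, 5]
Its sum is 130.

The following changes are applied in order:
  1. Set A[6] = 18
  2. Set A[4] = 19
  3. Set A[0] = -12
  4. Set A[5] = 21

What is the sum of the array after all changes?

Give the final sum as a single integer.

Initial sum: 130
Change 1: A[6] 5 -> 18, delta = 13, sum = 143
Change 2: A[4] -6 -> 19, delta = 25, sum = 168
Change 3: A[0] 42 -> -12, delta = -54, sum = 114
Change 4: A[5] 37 -> 21, delta = -16, sum = 98

Answer: 98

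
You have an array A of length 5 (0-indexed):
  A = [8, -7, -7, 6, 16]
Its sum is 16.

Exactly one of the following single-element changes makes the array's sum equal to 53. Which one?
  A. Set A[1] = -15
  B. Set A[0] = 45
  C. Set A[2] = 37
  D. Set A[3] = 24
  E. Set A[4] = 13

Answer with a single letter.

Answer: B

Derivation:
Option A: A[1] -7->-15, delta=-8, new_sum=16+(-8)=8
Option B: A[0] 8->45, delta=37, new_sum=16+(37)=53 <-- matches target
Option C: A[2] -7->37, delta=44, new_sum=16+(44)=60
Option D: A[3] 6->24, delta=18, new_sum=16+(18)=34
Option E: A[4] 16->13, delta=-3, new_sum=16+(-3)=13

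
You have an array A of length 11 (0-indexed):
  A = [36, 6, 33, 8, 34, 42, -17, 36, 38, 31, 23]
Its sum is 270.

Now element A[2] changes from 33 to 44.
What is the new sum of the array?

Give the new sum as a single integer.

Old value at index 2: 33
New value at index 2: 44
Delta = 44 - 33 = 11
New sum = old_sum + delta = 270 + (11) = 281

Answer: 281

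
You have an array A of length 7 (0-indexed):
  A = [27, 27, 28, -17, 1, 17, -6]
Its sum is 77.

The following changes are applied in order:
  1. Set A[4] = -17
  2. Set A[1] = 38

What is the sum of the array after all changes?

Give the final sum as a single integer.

Initial sum: 77
Change 1: A[4] 1 -> -17, delta = -18, sum = 59
Change 2: A[1] 27 -> 38, delta = 11, sum = 70

Answer: 70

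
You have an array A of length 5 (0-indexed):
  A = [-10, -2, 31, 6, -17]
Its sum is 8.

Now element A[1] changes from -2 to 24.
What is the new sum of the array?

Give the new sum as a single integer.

Answer: 34

Derivation:
Old value at index 1: -2
New value at index 1: 24
Delta = 24 - -2 = 26
New sum = old_sum + delta = 8 + (26) = 34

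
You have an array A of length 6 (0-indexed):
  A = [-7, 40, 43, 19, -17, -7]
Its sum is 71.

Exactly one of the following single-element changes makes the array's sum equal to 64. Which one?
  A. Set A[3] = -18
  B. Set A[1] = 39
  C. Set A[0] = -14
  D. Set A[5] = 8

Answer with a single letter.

Answer: C

Derivation:
Option A: A[3] 19->-18, delta=-37, new_sum=71+(-37)=34
Option B: A[1] 40->39, delta=-1, new_sum=71+(-1)=70
Option C: A[0] -7->-14, delta=-7, new_sum=71+(-7)=64 <-- matches target
Option D: A[5] -7->8, delta=15, new_sum=71+(15)=86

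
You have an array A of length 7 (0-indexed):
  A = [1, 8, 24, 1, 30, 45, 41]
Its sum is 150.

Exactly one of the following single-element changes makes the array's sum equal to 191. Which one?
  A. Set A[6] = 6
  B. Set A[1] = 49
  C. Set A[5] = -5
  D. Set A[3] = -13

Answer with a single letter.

Option A: A[6] 41->6, delta=-35, new_sum=150+(-35)=115
Option B: A[1] 8->49, delta=41, new_sum=150+(41)=191 <-- matches target
Option C: A[5] 45->-5, delta=-50, new_sum=150+(-50)=100
Option D: A[3] 1->-13, delta=-14, new_sum=150+(-14)=136

Answer: B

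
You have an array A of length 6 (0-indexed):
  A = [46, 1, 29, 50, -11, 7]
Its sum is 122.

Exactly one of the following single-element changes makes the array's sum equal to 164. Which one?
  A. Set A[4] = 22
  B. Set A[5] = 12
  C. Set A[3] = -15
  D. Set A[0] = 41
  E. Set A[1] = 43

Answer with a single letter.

Answer: E

Derivation:
Option A: A[4] -11->22, delta=33, new_sum=122+(33)=155
Option B: A[5] 7->12, delta=5, new_sum=122+(5)=127
Option C: A[3] 50->-15, delta=-65, new_sum=122+(-65)=57
Option D: A[0] 46->41, delta=-5, new_sum=122+(-5)=117
Option E: A[1] 1->43, delta=42, new_sum=122+(42)=164 <-- matches target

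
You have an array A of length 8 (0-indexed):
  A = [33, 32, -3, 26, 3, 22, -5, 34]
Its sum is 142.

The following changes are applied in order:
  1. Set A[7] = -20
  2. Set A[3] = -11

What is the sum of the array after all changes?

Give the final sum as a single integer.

Answer: 51

Derivation:
Initial sum: 142
Change 1: A[7] 34 -> -20, delta = -54, sum = 88
Change 2: A[3] 26 -> -11, delta = -37, sum = 51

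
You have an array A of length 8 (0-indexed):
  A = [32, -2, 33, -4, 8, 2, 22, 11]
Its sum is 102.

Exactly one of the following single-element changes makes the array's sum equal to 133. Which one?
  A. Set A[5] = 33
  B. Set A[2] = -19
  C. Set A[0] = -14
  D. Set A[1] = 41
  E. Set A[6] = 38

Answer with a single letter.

Answer: A

Derivation:
Option A: A[5] 2->33, delta=31, new_sum=102+(31)=133 <-- matches target
Option B: A[2] 33->-19, delta=-52, new_sum=102+(-52)=50
Option C: A[0] 32->-14, delta=-46, new_sum=102+(-46)=56
Option D: A[1] -2->41, delta=43, new_sum=102+(43)=145
Option E: A[6] 22->38, delta=16, new_sum=102+(16)=118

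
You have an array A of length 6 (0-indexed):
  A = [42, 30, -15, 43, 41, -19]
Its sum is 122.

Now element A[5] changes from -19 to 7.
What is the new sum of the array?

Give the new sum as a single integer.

Answer: 148

Derivation:
Old value at index 5: -19
New value at index 5: 7
Delta = 7 - -19 = 26
New sum = old_sum + delta = 122 + (26) = 148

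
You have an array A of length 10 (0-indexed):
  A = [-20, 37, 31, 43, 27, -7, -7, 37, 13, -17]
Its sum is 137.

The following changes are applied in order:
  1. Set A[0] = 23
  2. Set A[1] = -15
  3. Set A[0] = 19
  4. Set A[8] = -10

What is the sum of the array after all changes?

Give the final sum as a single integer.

Initial sum: 137
Change 1: A[0] -20 -> 23, delta = 43, sum = 180
Change 2: A[1] 37 -> -15, delta = -52, sum = 128
Change 3: A[0] 23 -> 19, delta = -4, sum = 124
Change 4: A[8] 13 -> -10, delta = -23, sum = 101

Answer: 101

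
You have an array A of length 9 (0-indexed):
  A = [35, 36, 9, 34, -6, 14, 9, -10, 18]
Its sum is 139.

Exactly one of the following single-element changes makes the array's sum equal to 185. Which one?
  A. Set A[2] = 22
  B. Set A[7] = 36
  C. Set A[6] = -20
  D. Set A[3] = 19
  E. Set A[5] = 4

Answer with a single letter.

Option A: A[2] 9->22, delta=13, new_sum=139+(13)=152
Option B: A[7] -10->36, delta=46, new_sum=139+(46)=185 <-- matches target
Option C: A[6] 9->-20, delta=-29, new_sum=139+(-29)=110
Option D: A[3] 34->19, delta=-15, new_sum=139+(-15)=124
Option E: A[5] 14->4, delta=-10, new_sum=139+(-10)=129

Answer: B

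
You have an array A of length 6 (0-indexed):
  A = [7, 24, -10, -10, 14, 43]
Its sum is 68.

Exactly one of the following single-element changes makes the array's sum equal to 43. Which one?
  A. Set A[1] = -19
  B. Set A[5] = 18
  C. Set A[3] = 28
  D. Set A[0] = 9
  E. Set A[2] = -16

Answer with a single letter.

Answer: B

Derivation:
Option A: A[1] 24->-19, delta=-43, new_sum=68+(-43)=25
Option B: A[5] 43->18, delta=-25, new_sum=68+(-25)=43 <-- matches target
Option C: A[3] -10->28, delta=38, new_sum=68+(38)=106
Option D: A[0] 7->9, delta=2, new_sum=68+(2)=70
Option E: A[2] -10->-16, delta=-6, new_sum=68+(-6)=62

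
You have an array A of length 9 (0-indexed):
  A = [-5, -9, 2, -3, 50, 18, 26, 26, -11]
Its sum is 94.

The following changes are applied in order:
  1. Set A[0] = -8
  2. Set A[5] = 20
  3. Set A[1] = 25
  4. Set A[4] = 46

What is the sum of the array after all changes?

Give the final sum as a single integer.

Answer: 123

Derivation:
Initial sum: 94
Change 1: A[0] -5 -> -8, delta = -3, sum = 91
Change 2: A[5] 18 -> 20, delta = 2, sum = 93
Change 3: A[1] -9 -> 25, delta = 34, sum = 127
Change 4: A[4] 50 -> 46, delta = -4, sum = 123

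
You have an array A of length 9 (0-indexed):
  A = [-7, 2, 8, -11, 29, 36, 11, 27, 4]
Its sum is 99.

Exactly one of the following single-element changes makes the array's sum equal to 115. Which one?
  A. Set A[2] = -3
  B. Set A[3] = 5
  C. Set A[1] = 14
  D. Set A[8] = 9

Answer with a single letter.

Answer: B

Derivation:
Option A: A[2] 8->-3, delta=-11, new_sum=99+(-11)=88
Option B: A[3] -11->5, delta=16, new_sum=99+(16)=115 <-- matches target
Option C: A[1] 2->14, delta=12, new_sum=99+(12)=111
Option D: A[8] 4->9, delta=5, new_sum=99+(5)=104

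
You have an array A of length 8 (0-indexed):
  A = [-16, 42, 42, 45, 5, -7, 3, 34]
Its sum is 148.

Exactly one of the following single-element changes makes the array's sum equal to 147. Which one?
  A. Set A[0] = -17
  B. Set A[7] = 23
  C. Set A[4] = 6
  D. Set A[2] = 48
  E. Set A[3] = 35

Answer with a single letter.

Option A: A[0] -16->-17, delta=-1, new_sum=148+(-1)=147 <-- matches target
Option B: A[7] 34->23, delta=-11, new_sum=148+(-11)=137
Option C: A[4] 5->6, delta=1, new_sum=148+(1)=149
Option D: A[2] 42->48, delta=6, new_sum=148+(6)=154
Option E: A[3] 45->35, delta=-10, new_sum=148+(-10)=138

Answer: A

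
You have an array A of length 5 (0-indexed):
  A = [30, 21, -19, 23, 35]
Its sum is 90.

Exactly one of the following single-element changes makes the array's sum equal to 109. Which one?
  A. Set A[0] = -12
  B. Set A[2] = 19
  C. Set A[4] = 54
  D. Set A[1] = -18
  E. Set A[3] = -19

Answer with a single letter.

Option A: A[0] 30->-12, delta=-42, new_sum=90+(-42)=48
Option B: A[2] -19->19, delta=38, new_sum=90+(38)=128
Option C: A[4] 35->54, delta=19, new_sum=90+(19)=109 <-- matches target
Option D: A[1] 21->-18, delta=-39, new_sum=90+(-39)=51
Option E: A[3] 23->-19, delta=-42, new_sum=90+(-42)=48

Answer: C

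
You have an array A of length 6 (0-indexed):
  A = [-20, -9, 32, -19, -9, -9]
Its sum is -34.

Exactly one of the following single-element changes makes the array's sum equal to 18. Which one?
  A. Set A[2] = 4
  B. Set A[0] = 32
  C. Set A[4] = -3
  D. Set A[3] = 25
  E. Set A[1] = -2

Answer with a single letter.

Answer: B

Derivation:
Option A: A[2] 32->4, delta=-28, new_sum=-34+(-28)=-62
Option B: A[0] -20->32, delta=52, new_sum=-34+(52)=18 <-- matches target
Option C: A[4] -9->-3, delta=6, new_sum=-34+(6)=-28
Option D: A[3] -19->25, delta=44, new_sum=-34+(44)=10
Option E: A[1] -9->-2, delta=7, new_sum=-34+(7)=-27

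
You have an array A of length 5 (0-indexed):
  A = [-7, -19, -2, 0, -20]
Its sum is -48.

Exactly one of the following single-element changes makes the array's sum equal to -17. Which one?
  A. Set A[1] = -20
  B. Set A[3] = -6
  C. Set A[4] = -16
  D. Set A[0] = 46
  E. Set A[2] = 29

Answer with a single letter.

Answer: E

Derivation:
Option A: A[1] -19->-20, delta=-1, new_sum=-48+(-1)=-49
Option B: A[3] 0->-6, delta=-6, new_sum=-48+(-6)=-54
Option C: A[4] -20->-16, delta=4, new_sum=-48+(4)=-44
Option D: A[0] -7->46, delta=53, new_sum=-48+(53)=5
Option E: A[2] -2->29, delta=31, new_sum=-48+(31)=-17 <-- matches target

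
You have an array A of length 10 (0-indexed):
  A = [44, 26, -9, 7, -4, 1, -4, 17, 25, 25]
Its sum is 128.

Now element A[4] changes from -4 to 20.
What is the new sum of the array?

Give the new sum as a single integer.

Old value at index 4: -4
New value at index 4: 20
Delta = 20 - -4 = 24
New sum = old_sum + delta = 128 + (24) = 152

Answer: 152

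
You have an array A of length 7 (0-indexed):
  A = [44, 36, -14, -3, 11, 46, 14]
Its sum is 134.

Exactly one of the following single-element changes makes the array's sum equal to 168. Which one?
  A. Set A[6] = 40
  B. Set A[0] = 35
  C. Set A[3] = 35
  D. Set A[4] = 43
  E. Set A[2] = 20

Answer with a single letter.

Option A: A[6] 14->40, delta=26, new_sum=134+(26)=160
Option B: A[0] 44->35, delta=-9, new_sum=134+(-9)=125
Option C: A[3] -3->35, delta=38, new_sum=134+(38)=172
Option D: A[4] 11->43, delta=32, new_sum=134+(32)=166
Option E: A[2] -14->20, delta=34, new_sum=134+(34)=168 <-- matches target

Answer: E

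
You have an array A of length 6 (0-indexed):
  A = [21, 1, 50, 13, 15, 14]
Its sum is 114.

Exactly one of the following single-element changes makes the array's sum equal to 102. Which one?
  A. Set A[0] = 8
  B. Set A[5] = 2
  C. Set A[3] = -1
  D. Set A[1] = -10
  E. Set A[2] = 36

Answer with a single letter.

Option A: A[0] 21->8, delta=-13, new_sum=114+(-13)=101
Option B: A[5] 14->2, delta=-12, new_sum=114+(-12)=102 <-- matches target
Option C: A[3] 13->-1, delta=-14, new_sum=114+(-14)=100
Option D: A[1] 1->-10, delta=-11, new_sum=114+(-11)=103
Option E: A[2] 50->36, delta=-14, new_sum=114+(-14)=100

Answer: B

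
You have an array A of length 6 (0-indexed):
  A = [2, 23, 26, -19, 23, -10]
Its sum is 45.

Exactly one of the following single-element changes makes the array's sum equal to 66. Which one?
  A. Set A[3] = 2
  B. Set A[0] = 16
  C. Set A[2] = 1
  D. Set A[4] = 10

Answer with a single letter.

Answer: A

Derivation:
Option A: A[3] -19->2, delta=21, new_sum=45+(21)=66 <-- matches target
Option B: A[0] 2->16, delta=14, new_sum=45+(14)=59
Option C: A[2] 26->1, delta=-25, new_sum=45+(-25)=20
Option D: A[4] 23->10, delta=-13, new_sum=45+(-13)=32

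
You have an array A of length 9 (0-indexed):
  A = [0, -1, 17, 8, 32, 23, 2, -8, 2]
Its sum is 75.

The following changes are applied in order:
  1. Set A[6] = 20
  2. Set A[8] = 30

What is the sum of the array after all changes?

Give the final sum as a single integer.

Answer: 121

Derivation:
Initial sum: 75
Change 1: A[6] 2 -> 20, delta = 18, sum = 93
Change 2: A[8] 2 -> 30, delta = 28, sum = 121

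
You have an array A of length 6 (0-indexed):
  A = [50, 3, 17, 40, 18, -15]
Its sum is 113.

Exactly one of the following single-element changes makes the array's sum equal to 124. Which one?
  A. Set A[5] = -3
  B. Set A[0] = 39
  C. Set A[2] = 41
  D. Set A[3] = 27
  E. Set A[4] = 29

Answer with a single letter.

Answer: E

Derivation:
Option A: A[5] -15->-3, delta=12, new_sum=113+(12)=125
Option B: A[0] 50->39, delta=-11, new_sum=113+(-11)=102
Option C: A[2] 17->41, delta=24, new_sum=113+(24)=137
Option D: A[3] 40->27, delta=-13, new_sum=113+(-13)=100
Option E: A[4] 18->29, delta=11, new_sum=113+(11)=124 <-- matches target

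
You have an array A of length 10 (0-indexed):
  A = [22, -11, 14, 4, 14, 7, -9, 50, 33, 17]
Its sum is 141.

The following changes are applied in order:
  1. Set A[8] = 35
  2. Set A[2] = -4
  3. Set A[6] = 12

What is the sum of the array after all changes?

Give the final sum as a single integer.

Answer: 146

Derivation:
Initial sum: 141
Change 1: A[8] 33 -> 35, delta = 2, sum = 143
Change 2: A[2] 14 -> -4, delta = -18, sum = 125
Change 3: A[6] -9 -> 12, delta = 21, sum = 146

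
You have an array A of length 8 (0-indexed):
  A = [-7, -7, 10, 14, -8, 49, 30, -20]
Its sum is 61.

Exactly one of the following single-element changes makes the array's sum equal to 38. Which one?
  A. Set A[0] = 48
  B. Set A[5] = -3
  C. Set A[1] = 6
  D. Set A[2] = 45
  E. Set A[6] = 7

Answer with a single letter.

Answer: E

Derivation:
Option A: A[0] -7->48, delta=55, new_sum=61+(55)=116
Option B: A[5] 49->-3, delta=-52, new_sum=61+(-52)=9
Option C: A[1] -7->6, delta=13, new_sum=61+(13)=74
Option D: A[2] 10->45, delta=35, new_sum=61+(35)=96
Option E: A[6] 30->7, delta=-23, new_sum=61+(-23)=38 <-- matches target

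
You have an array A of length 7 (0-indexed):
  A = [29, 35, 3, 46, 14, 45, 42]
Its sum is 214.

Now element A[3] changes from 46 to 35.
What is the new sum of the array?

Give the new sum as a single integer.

Old value at index 3: 46
New value at index 3: 35
Delta = 35 - 46 = -11
New sum = old_sum + delta = 214 + (-11) = 203

Answer: 203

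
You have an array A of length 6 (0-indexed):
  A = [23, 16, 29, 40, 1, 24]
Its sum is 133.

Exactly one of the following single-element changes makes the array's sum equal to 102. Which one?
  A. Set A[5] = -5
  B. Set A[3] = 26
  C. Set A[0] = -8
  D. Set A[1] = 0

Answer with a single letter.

Option A: A[5] 24->-5, delta=-29, new_sum=133+(-29)=104
Option B: A[3] 40->26, delta=-14, new_sum=133+(-14)=119
Option C: A[0] 23->-8, delta=-31, new_sum=133+(-31)=102 <-- matches target
Option D: A[1] 16->0, delta=-16, new_sum=133+(-16)=117

Answer: C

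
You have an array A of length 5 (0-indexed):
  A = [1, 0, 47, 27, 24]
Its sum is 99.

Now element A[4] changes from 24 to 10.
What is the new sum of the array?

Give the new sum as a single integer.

Answer: 85

Derivation:
Old value at index 4: 24
New value at index 4: 10
Delta = 10 - 24 = -14
New sum = old_sum + delta = 99 + (-14) = 85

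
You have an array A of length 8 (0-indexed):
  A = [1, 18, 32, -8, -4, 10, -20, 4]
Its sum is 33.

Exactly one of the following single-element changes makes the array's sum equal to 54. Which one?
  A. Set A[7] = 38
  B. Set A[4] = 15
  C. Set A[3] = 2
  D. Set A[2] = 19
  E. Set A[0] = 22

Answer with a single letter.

Answer: E

Derivation:
Option A: A[7] 4->38, delta=34, new_sum=33+(34)=67
Option B: A[4] -4->15, delta=19, new_sum=33+(19)=52
Option C: A[3] -8->2, delta=10, new_sum=33+(10)=43
Option D: A[2] 32->19, delta=-13, new_sum=33+(-13)=20
Option E: A[0] 1->22, delta=21, new_sum=33+(21)=54 <-- matches target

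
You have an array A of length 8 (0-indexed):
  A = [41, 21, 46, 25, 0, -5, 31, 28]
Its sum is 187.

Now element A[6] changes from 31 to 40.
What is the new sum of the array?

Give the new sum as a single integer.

Answer: 196

Derivation:
Old value at index 6: 31
New value at index 6: 40
Delta = 40 - 31 = 9
New sum = old_sum + delta = 187 + (9) = 196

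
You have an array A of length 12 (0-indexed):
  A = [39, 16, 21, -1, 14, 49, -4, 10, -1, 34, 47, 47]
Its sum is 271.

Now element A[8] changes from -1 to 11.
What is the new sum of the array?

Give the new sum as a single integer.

Old value at index 8: -1
New value at index 8: 11
Delta = 11 - -1 = 12
New sum = old_sum + delta = 271 + (12) = 283

Answer: 283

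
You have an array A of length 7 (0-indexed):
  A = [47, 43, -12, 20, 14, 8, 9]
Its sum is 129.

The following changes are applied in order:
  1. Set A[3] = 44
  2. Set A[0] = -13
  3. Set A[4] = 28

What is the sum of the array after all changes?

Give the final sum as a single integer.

Answer: 107

Derivation:
Initial sum: 129
Change 1: A[3] 20 -> 44, delta = 24, sum = 153
Change 2: A[0] 47 -> -13, delta = -60, sum = 93
Change 3: A[4] 14 -> 28, delta = 14, sum = 107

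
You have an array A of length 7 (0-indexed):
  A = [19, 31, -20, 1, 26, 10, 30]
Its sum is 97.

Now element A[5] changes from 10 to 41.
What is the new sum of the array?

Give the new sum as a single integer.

Answer: 128

Derivation:
Old value at index 5: 10
New value at index 5: 41
Delta = 41 - 10 = 31
New sum = old_sum + delta = 97 + (31) = 128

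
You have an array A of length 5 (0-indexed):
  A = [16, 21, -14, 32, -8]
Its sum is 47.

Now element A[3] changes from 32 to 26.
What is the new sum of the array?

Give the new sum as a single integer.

Old value at index 3: 32
New value at index 3: 26
Delta = 26 - 32 = -6
New sum = old_sum + delta = 47 + (-6) = 41

Answer: 41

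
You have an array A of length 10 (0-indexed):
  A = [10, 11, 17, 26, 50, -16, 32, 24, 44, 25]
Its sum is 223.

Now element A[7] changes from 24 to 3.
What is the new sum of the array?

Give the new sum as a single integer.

Answer: 202

Derivation:
Old value at index 7: 24
New value at index 7: 3
Delta = 3 - 24 = -21
New sum = old_sum + delta = 223 + (-21) = 202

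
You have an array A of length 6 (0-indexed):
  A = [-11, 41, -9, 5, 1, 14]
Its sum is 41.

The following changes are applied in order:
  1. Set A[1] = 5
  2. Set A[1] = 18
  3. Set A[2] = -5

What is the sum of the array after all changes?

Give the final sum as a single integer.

Answer: 22

Derivation:
Initial sum: 41
Change 1: A[1] 41 -> 5, delta = -36, sum = 5
Change 2: A[1] 5 -> 18, delta = 13, sum = 18
Change 3: A[2] -9 -> -5, delta = 4, sum = 22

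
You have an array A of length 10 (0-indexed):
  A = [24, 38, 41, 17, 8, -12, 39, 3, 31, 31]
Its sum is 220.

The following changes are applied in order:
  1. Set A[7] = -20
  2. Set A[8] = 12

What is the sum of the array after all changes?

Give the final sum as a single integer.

Initial sum: 220
Change 1: A[7] 3 -> -20, delta = -23, sum = 197
Change 2: A[8] 31 -> 12, delta = -19, sum = 178

Answer: 178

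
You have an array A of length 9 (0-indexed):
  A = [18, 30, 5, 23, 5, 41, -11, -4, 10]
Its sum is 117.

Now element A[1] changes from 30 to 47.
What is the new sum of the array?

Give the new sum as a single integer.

Answer: 134

Derivation:
Old value at index 1: 30
New value at index 1: 47
Delta = 47 - 30 = 17
New sum = old_sum + delta = 117 + (17) = 134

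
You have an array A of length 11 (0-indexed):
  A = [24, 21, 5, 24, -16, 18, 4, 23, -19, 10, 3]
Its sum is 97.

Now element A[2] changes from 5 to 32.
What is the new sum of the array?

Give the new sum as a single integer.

Answer: 124

Derivation:
Old value at index 2: 5
New value at index 2: 32
Delta = 32 - 5 = 27
New sum = old_sum + delta = 97 + (27) = 124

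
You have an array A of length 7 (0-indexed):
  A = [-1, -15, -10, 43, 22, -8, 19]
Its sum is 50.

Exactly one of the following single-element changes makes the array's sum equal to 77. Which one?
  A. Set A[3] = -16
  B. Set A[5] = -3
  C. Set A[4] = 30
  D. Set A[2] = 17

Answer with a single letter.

Option A: A[3] 43->-16, delta=-59, new_sum=50+(-59)=-9
Option B: A[5] -8->-3, delta=5, new_sum=50+(5)=55
Option C: A[4] 22->30, delta=8, new_sum=50+(8)=58
Option D: A[2] -10->17, delta=27, new_sum=50+(27)=77 <-- matches target

Answer: D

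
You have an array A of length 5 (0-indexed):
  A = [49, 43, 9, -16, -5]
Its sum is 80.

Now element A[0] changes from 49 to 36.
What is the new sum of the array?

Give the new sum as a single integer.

Answer: 67

Derivation:
Old value at index 0: 49
New value at index 0: 36
Delta = 36 - 49 = -13
New sum = old_sum + delta = 80 + (-13) = 67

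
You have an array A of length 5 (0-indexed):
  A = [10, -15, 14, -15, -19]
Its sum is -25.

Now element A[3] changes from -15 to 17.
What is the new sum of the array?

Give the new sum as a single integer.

Old value at index 3: -15
New value at index 3: 17
Delta = 17 - -15 = 32
New sum = old_sum + delta = -25 + (32) = 7

Answer: 7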